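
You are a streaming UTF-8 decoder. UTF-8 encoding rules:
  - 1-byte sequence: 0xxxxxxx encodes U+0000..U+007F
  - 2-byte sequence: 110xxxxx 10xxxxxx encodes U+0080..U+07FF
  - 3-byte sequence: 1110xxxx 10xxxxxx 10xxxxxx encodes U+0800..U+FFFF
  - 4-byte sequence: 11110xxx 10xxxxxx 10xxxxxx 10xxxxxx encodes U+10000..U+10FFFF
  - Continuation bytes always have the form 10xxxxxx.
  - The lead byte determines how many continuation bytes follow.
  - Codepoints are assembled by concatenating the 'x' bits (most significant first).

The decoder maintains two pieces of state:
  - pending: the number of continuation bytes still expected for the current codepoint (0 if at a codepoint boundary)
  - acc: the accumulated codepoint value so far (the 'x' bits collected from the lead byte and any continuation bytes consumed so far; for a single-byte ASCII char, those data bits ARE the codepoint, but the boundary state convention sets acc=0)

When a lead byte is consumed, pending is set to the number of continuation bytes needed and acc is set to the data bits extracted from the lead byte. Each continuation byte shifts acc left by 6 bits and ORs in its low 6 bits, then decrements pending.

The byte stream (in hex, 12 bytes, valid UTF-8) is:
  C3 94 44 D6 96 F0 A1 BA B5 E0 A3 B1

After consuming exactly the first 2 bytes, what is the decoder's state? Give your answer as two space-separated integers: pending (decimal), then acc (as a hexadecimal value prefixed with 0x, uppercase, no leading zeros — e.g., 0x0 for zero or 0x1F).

Answer: 0 0xD4

Derivation:
Byte[0]=C3: 2-byte lead. pending=1, acc=0x3
Byte[1]=94: continuation. acc=(acc<<6)|0x14=0xD4, pending=0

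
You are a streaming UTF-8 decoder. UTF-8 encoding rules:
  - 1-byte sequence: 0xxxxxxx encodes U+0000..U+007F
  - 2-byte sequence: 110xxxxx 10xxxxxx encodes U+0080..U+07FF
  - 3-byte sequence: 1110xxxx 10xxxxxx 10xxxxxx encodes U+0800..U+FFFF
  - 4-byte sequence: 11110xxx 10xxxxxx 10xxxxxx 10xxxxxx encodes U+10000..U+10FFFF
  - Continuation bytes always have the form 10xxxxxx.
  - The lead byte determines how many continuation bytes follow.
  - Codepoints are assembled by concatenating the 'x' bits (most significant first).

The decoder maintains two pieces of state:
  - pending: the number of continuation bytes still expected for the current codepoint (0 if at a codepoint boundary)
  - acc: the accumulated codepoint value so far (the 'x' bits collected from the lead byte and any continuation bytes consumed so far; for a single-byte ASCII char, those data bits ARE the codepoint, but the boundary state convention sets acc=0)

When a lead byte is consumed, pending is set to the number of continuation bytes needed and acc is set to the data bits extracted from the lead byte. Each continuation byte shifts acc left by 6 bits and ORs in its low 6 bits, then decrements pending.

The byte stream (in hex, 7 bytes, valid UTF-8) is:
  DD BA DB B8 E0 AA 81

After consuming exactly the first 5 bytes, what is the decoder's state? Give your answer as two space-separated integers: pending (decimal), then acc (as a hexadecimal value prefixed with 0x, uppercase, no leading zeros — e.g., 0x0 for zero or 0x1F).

Answer: 2 0x0

Derivation:
Byte[0]=DD: 2-byte lead. pending=1, acc=0x1D
Byte[1]=BA: continuation. acc=(acc<<6)|0x3A=0x77A, pending=0
Byte[2]=DB: 2-byte lead. pending=1, acc=0x1B
Byte[3]=B8: continuation. acc=(acc<<6)|0x38=0x6F8, pending=0
Byte[4]=E0: 3-byte lead. pending=2, acc=0x0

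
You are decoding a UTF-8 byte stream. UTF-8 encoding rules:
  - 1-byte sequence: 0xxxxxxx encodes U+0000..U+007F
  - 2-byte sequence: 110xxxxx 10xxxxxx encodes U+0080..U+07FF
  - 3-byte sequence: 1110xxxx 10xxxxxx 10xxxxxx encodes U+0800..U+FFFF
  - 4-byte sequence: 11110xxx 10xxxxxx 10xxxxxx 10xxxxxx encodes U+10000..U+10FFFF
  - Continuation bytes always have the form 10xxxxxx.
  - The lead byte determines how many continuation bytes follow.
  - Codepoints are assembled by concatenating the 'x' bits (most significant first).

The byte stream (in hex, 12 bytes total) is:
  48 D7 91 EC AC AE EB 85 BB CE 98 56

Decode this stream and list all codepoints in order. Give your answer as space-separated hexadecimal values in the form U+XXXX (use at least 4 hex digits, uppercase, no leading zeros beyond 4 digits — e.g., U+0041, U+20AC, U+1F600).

Answer: U+0048 U+05D1 U+CB2E U+B17B U+0398 U+0056

Derivation:
Byte[0]=48: 1-byte ASCII. cp=U+0048
Byte[1]=D7: 2-byte lead, need 1 cont bytes. acc=0x17
Byte[2]=91: continuation. acc=(acc<<6)|0x11=0x5D1
Completed: cp=U+05D1 (starts at byte 1)
Byte[3]=EC: 3-byte lead, need 2 cont bytes. acc=0xC
Byte[4]=AC: continuation. acc=(acc<<6)|0x2C=0x32C
Byte[5]=AE: continuation. acc=(acc<<6)|0x2E=0xCB2E
Completed: cp=U+CB2E (starts at byte 3)
Byte[6]=EB: 3-byte lead, need 2 cont bytes. acc=0xB
Byte[7]=85: continuation. acc=(acc<<6)|0x05=0x2C5
Byte[8]=BB: continuation. acc=(acc<<6)|0x3B=0xB17B
Completed: cp=U+B17B (starts at byte 6)
Byte[9]=CE: 2-byte lead, need 1 cont bytes. acc=0xE
Byte[10]=98: continuation. acc=(acc<<6)|0x18=0x398
Completed: cp=U+0398 (starts at byte 9)
Byte[11]=56: 1-byte ASCII. cp=U+0056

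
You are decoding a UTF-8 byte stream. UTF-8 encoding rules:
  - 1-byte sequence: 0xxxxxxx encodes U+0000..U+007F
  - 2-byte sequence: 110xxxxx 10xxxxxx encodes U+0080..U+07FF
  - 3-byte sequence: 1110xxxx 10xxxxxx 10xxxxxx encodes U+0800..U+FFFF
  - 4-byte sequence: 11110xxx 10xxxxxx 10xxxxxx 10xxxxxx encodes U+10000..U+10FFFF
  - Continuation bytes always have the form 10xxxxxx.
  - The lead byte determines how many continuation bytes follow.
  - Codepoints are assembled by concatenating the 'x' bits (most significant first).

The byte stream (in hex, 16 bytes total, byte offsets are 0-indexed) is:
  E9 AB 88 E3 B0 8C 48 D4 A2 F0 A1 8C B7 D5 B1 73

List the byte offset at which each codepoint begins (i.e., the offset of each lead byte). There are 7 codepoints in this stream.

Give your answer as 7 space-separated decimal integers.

Answer: 0 3 6 7 9 13 15

Derivation:
Byte[0]=E9: 3-byte lead, need 2 cont bytes. acc=0x9
Byte[1]=AB: continuation. acc=(acc<<6)|0x2B=0x26B
Byte[2]=88: continuation. acc=(acc<<6)|0x08=0x9AC8
Completed: cp=U+9AC8 (starts at byte 0)
Byte[3]=E3: 3-byte lead, need 2 cont bytes. acc=0x3
Byte[4]=B0: continuation. acc=(acc<<6)|0x30=0xF0
Byte[5]=8C: continuation. acc=(acc<<6)|0x0C=0x3C0C
Completed: cp=U+3C0C (starts at byte 3)
Byte[6]=48: 1-byte ASCII. cp=U+0048
Byte[7]=D4: 2-byte lead, need 1 cont bytes. acc=0x14
Byte[8]=A2: continuation. acc=(acc<<6)|0x22=0x522
Completed: cp=U+0522 (starts at byte 7)
Byte[9]=F0: 4-byte lead, need 3 cont bytes. acc=0x0
Byte[10]=A1: continuation. acc=(acc<<6)|0x21=0x21
Byte[11]=8C: continuation. acc=(acc<<6)|0x0C=0x84C
Byte[12]=B7: continuation. acc=(acc<<6)|0x37=0x21337
Completed: cp=U+21337 (starts at byte 9)
Byte[13]=D5: 2-byte lead, need 1 cont bytes. acc=0x15
Byte[14]=B1: continuation. acc=(acc<<6)|0x31=0x571
Completed: cp=U+0571 (starts at byte 13)
Byte[15]=73: 1-byte ASCII. cp=U+0073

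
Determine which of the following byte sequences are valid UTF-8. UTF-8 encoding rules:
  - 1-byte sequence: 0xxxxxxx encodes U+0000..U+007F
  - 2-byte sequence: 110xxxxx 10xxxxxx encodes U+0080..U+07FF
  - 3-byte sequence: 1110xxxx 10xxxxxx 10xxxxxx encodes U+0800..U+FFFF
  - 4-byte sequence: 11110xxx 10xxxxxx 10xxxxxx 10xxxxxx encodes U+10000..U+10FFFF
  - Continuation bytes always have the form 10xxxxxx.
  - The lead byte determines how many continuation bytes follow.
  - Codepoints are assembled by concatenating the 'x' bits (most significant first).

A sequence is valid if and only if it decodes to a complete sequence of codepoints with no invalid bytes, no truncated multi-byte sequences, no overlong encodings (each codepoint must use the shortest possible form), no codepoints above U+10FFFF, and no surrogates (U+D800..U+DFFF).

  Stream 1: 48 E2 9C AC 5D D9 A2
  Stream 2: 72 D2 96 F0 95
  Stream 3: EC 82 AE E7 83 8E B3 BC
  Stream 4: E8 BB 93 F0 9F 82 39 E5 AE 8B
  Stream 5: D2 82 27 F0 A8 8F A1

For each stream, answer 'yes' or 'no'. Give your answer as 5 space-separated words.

Stream 1: decodes cleanly. VALID
Stream 2: error at byte offset 5. INVALID
Stream 3: error at byte offset 6. INVALID
Stream 4: error at byte offset 6. INVALID
Stream 5: decodes cleanly. VALID

Answer: yes no no no yes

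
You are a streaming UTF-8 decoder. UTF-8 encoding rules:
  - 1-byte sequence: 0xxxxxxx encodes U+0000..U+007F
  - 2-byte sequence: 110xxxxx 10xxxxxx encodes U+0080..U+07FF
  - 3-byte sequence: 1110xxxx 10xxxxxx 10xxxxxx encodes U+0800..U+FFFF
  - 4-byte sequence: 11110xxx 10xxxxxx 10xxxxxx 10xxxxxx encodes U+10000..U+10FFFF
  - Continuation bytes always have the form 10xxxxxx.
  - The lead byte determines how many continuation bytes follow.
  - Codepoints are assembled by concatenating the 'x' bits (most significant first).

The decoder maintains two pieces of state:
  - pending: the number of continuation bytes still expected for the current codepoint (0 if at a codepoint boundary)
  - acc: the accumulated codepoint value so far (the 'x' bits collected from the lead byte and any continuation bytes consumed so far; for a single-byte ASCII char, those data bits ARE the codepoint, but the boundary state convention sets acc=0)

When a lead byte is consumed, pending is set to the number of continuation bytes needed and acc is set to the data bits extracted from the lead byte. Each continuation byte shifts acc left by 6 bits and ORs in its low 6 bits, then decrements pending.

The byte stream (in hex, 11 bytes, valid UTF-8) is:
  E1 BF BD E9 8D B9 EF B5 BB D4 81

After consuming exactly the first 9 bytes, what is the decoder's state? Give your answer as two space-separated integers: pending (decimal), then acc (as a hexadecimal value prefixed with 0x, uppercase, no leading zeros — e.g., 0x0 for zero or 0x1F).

Answer: 0 0xFD7B

Derivation:
Byte[0]=E1: 3-byte lead. pending=2, acc=0x1
Byte[1]=BF: continuation. acc=(acc<<6)|0x3F=0x7F, pending=1
Byte[2]=BD: continuation. acc=(acc<<6)|0x3D=0x1FFD, pending=0
Byte[3]=E9: 3-byte lead. pending=2, acc=0x9
Byte[4]=8D: continuation. acc=(acc<<6)|0x0D=0x24D, pending=1
Byte[5]=B9: continuation. acc=(acc<<6)|0x39=0x9379, pending=0
Byte[6]=EF: 3-byte lead. pending=2, acc=0xF
Byte[7]=B5: continuation. acc=(acc<<6)|0x35=0x3F5, pending=1
Byte[8]=BB: continuation. acc=(acc<<6)|0x3B=0xFD7B, pending=0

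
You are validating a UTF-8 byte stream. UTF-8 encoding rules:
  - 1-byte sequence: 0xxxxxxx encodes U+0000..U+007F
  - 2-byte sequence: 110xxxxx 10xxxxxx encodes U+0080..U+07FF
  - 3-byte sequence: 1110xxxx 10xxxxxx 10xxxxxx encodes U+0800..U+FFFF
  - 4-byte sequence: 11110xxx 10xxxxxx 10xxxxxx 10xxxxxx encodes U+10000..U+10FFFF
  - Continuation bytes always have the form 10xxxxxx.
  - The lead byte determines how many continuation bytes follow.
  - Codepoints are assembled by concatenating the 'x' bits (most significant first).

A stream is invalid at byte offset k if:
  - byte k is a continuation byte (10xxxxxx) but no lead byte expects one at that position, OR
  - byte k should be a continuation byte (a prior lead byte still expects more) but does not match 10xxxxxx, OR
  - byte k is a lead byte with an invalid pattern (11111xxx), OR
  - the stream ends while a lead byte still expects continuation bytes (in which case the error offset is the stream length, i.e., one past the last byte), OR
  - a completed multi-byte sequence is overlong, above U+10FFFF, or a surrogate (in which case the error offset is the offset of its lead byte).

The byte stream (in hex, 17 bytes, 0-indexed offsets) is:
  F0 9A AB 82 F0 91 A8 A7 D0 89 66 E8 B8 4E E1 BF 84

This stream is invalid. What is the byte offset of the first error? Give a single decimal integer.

Byte[0]=F0: 4-byte lead, need 3 cont bytes. acc=0x0
Byte[1]=9A: continuation. acc=(acc<<6)|0x1A=0x1A
Byte[2]=AB: continuation. acc=(acc<<6)|0x2B=0x6AB
Byte[3]=82: continuation. acc=(acc<<6)|0x02=0x1AAC2
Completed: cp=U+1AAC2 (starts at byte 0)
Byte[4]=F0: 4-byte lead, need 3 cont bytes. acc=0x0
Byte[5]=91: continuation. acc=(acc<<6)|0x11=0x11
Byte[6]=A8: continuation. acc=(acc<<6)|0x28=0x468
Byte[7]=A7: continuation. acc=(acc<<6)|0x27=0x11A27
Completed: cp=U+11A27 (starts at byte 4)
Byte[8]=D0: 2-byte lead, need 1 cont bytes. acc=0x10
Byte[9]=89: continuation. acc=(acc<<6)|0x09=0x409
Completed: cp=U+0409 (starts at byte 8)
Byte[10]=66: 1-byte ASCII. cp=U+0066
Byte[11]=E8: 3-byte lead, need 2 cont bytes. acc=0x8
Byte[12]=B8: continuation. acc=(acc<<6)|0x38=0x238
Byte[13]=4E: expected 10xxxxxx continuation. INVALID

Answer: 13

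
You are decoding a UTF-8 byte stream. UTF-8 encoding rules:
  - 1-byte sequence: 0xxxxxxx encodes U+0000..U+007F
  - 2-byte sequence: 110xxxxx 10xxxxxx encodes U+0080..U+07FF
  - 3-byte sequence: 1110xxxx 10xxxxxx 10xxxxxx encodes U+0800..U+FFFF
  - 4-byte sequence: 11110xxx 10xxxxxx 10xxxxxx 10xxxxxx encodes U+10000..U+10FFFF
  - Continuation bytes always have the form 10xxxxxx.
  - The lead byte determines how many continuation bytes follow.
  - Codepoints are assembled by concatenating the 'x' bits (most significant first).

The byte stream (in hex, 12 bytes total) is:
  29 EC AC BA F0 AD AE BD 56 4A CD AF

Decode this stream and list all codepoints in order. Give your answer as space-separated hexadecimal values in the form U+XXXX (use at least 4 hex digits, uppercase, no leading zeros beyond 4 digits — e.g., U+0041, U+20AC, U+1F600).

Byte[0]=29: 1-byte ASCII. cp=U+0029
Byte[1]=EC: 3-byte lead, need 2 cont bytes. acc=0xC
Byte[2]=AC: continuation. acc=(acc<<6)|0x2C=0x32C
Byte[3]=BA: continuation. acc=(acc<<6)|0x3A=0xCB3A
Completed: cp=U+CB3A (starts at byte 1)
Byte[4]=F0: 4-byte lead, need 3 cont bytes. acc=0x0
Byte[5]=AD: continuation. acc=(acc<<6)|0x2D=0x2D
Byte[6]=AE: continuation. acc=(acc<<6)|0x2E=0xB6E
Byte[7]=BD: continuation. acc=(acc<<6)|0x3D=0x2DBBD
Completed: cp=U+2DBBD (starts at byte 4)
Byte[8]=56: 1-byte ASCII. cp=U+0056
Byte[9]=4A: 1-byte ASCII. cp=U+004A
Byte[10]=CD: 2-byte lead, need 1 cont bytes. acc=0xD
Byte[11]=AF: continuation. acc=(acc<<6)|0x2F=0x36F
Completed: cp=U+036F (starts at byte 10)

Answer: U+0029 U+CB3A U+2DBBD U+0056 U+004A U+036F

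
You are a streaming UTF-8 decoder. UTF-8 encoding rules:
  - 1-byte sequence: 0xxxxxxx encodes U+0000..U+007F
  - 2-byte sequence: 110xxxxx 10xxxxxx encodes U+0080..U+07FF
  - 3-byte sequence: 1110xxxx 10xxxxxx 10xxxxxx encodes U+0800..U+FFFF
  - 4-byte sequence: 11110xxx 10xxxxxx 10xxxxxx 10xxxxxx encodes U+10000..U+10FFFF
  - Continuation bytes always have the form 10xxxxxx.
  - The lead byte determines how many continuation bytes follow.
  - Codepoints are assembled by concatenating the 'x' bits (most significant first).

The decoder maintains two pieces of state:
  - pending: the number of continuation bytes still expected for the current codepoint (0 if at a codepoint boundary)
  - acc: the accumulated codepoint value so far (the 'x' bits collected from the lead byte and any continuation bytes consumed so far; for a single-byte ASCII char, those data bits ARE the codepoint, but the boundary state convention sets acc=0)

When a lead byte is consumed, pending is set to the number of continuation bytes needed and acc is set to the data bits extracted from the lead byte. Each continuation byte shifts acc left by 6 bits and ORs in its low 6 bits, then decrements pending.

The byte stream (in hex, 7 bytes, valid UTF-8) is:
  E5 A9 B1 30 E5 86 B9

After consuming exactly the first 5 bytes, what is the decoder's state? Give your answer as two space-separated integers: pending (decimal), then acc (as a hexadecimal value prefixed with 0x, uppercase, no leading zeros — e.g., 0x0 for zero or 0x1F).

Answer: 2 0x5

Derivation:
Byte[0]=E5: 3-byte lead. pending=2, acc=0x5
Byte[1]=A9: continuation. acc=(acc<<6)|0x29=0x169, pending=1
Byte[2]=B1: continuation. acc=(acc<<6)|0x31=0x5A71, pending=0
Byte[3]=30: 1-byte. pending=0, acc=0x0
Byte[4]=E5: 3-byte lead. pending=2, acc=0x5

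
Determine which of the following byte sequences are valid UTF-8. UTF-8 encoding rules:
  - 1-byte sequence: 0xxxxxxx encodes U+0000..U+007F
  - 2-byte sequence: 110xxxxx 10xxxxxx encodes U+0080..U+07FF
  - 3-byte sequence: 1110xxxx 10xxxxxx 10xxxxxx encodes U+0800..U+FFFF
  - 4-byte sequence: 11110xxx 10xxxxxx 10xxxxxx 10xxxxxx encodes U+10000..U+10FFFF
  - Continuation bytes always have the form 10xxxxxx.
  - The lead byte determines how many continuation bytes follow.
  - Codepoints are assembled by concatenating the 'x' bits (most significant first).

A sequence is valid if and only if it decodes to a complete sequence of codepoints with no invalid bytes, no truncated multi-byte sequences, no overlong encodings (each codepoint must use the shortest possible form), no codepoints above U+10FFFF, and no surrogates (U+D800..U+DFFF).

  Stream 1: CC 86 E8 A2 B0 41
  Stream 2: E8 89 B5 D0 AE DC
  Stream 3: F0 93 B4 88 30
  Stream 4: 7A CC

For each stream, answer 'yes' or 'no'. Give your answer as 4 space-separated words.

Stream 1: decodes cleanly. VALID
Stream 2: error at byte offset 6. INVALID
Stream 3: decodes cleanly. VALID
Stream 4: error at byte offset 2. INVALID

Answer: yes no yes no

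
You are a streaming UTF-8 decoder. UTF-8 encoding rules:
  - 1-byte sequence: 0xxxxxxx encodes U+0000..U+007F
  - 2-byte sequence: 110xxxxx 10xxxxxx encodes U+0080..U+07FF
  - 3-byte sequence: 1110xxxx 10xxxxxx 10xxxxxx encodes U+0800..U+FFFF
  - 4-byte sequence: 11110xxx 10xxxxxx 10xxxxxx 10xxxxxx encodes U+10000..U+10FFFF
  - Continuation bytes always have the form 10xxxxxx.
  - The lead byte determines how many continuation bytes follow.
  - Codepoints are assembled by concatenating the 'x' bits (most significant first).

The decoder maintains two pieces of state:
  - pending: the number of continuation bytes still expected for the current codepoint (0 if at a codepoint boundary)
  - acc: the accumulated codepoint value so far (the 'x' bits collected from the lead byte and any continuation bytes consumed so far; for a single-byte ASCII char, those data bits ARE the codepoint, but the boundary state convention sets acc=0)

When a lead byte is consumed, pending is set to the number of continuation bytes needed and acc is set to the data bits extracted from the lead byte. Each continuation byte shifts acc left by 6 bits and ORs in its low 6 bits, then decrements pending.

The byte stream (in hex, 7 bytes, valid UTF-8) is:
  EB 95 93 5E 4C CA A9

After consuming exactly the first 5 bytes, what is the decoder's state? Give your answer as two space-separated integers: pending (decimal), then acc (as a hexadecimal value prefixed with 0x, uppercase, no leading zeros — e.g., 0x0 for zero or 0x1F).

Answer: 0 0x0

Derivation:
Byte[0]=EB: 3-byte lead. pending=2, acc=0xB
Byte[1]=95: continuation. acc=(acc<<6)|0x15=0x2D5, pending=1
Byte[2]=93: continuation. acc=(acc<<6)|0x13=0xB553, pending=0
Byte[3]=5E: 1-byte. pending=0, acc=0x0
Byte[4]=4C: 1-byte. pending=0, acc=0x0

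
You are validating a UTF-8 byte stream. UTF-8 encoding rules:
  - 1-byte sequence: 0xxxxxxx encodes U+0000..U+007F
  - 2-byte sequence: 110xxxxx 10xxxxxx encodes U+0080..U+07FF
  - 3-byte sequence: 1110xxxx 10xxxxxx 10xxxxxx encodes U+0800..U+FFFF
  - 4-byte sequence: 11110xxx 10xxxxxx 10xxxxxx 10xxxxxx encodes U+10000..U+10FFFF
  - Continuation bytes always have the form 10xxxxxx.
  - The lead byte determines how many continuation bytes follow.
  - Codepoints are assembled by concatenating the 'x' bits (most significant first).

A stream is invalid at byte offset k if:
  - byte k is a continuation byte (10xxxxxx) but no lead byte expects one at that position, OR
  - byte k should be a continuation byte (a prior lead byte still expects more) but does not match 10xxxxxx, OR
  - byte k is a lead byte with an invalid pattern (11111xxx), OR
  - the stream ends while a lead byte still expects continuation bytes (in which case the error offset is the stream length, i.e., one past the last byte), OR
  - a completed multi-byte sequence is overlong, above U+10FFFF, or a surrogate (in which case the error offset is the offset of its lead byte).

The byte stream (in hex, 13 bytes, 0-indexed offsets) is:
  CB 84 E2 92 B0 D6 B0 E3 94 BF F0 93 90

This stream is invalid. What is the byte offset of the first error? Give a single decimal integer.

Answer: 13

Derivation:
Byte[0]=CB: 2-byte lead, need 1 cont bytes. acc=0xB
Byte[1]=84: continuation. acc=(acc<<6)|0x04=0x2C4
Completed: cp=U+02C4 (starts at byte 0)
Byte[2]=E2: 3-byte lead, need 2 cont bytes. acc=0x2
Byte[3]=92: continuation. acc=(acc<<6)|0x12=0x92
Byte[4]=B0: continuation. acc=(acc<<6)|0x30=0x24B0
Completed: cp=U+24B0 (starts at byte 2)
Byte[5]=D6: 2-byte lead, need 1 cont bytes. acc=0x16
Byte[6]=B0: continuation. acc=(acc<<6)|0x30=0x5B0
Completed: cp=U+05B0 (starts at byte 5)
Byte[7]=E3: 3-byte lead, need 2 cont bytes. acc=0x3
Byte[8]=94: continuation. acc=(acc<<6)|0x14=0xD4
Byte[9]=BF: continuation. acc=(acc<<6)|0x3F=0x353F
Completed: cp=U+353F (starts at byte 7)
Byte[10]=F0: 4-byte lead, need 3 cont bytes. acc=0x0
Byte[11]=93: continuation. acc=(acc<<6)|0x13=0x13
Byte[12]=90: continuation. acc=(acc<<6)|0x10=0x4D0
Byte[13]: stream ended, expected continuation. INVALID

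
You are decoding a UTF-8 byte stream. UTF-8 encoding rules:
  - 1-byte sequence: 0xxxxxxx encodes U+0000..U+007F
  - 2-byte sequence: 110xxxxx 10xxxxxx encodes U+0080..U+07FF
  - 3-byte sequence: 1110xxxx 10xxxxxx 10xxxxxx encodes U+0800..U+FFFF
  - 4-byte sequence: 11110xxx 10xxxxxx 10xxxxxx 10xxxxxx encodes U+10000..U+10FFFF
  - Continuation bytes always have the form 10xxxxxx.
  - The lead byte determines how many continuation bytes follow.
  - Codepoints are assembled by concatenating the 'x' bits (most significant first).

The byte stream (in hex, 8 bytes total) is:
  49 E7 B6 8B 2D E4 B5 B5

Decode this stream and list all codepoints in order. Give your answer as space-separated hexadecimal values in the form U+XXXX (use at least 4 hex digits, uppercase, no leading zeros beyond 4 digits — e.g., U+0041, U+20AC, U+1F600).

Answer: U+0049 U+7D8B U+002D U+4D75

Derivation:
Byte[0]=49: 1-byte ASCII. cp=U+0049
Byte[1]=E7: 3-byte lead, need 2 cont bytes. acc=0x7
Byte[2]=B6: continuation. acc=(acc<<6)|0x36=0x1F6
Byte[3]=8B: continuation. acc=(acc<<6)|0x0B=0x7D8B
Completed: cp=U+7D8B (starts at byte 1)
Byte[4]=2D: 1-byte ASCII. cp=U+002D
Byte[5]=E4: 3-byte lead, need 2 cont bytes. acc=0x4
Byte[6]=B5: continuation. acc=(acc<<6)|0x35=0x135
Byte[7]=B5: continuation. acc=(acc<<6)|0x35=0x4D75
Completed: cp=U+4D75 (starts at byte 5)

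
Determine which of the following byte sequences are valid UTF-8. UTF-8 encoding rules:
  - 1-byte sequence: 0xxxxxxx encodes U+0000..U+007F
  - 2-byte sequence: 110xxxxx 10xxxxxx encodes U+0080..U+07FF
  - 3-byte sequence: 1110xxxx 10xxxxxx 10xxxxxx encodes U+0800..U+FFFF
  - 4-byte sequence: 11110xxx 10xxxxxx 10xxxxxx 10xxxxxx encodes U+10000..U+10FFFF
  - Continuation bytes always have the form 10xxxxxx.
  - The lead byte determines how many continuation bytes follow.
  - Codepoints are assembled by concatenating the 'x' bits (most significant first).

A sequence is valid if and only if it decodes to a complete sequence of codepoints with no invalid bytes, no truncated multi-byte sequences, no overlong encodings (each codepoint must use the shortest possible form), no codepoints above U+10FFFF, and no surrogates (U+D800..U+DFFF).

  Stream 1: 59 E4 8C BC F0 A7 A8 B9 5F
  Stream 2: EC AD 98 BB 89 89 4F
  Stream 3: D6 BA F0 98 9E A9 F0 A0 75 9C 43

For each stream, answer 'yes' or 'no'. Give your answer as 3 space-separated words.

Answer: yes no no

Derivation:
Stream 1: decodes cleanly. VALID
Stream 2: error at byte offset 3. INVALID
Stream 3: error at byte offset 8. INVALID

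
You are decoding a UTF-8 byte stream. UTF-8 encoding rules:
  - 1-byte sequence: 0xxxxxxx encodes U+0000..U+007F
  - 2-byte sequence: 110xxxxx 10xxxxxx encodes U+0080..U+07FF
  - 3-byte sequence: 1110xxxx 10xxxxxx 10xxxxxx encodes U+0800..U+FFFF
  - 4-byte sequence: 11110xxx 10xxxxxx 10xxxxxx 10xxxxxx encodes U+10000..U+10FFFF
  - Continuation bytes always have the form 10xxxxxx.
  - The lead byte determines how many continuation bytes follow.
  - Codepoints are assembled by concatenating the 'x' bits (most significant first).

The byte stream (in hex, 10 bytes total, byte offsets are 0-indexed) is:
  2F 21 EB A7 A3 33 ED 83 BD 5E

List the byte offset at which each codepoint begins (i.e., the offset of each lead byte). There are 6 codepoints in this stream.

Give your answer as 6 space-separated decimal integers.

Answer: 0 1 2 5 6 9

Derivation:
Byte[0]=2F: 1-byte ASCII. cp=U+002F
Byte[1]=21: 1-byte ASCII. cp=U+0021
Byte[2]=EB: 3-byte lead, need 2 cont bytes. acc=0xB
Byte[3]=A7: continuation. acc=(acc<<6)|0x27=0x2E7
Byte[4]=A3: continuation. acc=(acc<<6)|0x23=0xB9E3
Completed: cp=U+B9E3 (starts at byte 2)
Byte[5]=33: 1-byte ASCII. cp=U+0033
Byte[6]=ED: 3-byte lead, need 2 cont bytes. acc=0xD
Byte[7]=83: continuation. acc=(acc<<6)|0x03=0x343
Byte[8]=BD: continuation. acc=(acc<<6)|0x3D=0xD0FD
Completed: cp=U+D0FD (starts at byte 6)
Byte[9]=5E: 1-byte ASCII. cp=U+005E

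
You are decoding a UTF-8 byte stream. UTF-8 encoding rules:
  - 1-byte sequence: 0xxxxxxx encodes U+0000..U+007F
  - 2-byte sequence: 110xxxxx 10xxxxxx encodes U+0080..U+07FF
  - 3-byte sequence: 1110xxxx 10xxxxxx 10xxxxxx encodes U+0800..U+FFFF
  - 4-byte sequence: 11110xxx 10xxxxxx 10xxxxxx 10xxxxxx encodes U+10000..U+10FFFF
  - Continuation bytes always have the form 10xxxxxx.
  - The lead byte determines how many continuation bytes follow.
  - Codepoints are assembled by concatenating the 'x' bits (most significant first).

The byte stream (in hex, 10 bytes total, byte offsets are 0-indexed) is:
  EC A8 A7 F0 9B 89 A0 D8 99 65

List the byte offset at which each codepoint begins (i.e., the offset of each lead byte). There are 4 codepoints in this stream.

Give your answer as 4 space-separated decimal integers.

Byte[0]=EC: 3-byte lead, need 2 cont bytes. acc=0xC
Byte[1]=A8: continuation. acc=(acc<<6)|0x28=0x328
Byte[2]=A7: continuation. acc=(acc<<6)|0x27=0xCA27
Completed: cp=U+CA27 (starts at byte 0)
Byte[3]=F0: 4-byte lead, need 3 cont bytes. acc=0x0
Byte[4]=9B: continuation. acc=(acc<<6)|0x1B=0x1B
Byte[5]=89: continuation. acc=(acc<<6)|0x09=0x6C9
Byte[6]=A0: continuation. acc=(acc<<6)|0x20=0x1B260
Completed: cp=U+1B260 (starts at byte 3)
Byte[7]=D8: 2-byte lead, need 1 cont bytes. acc=0x18
Byte[8]=99: continuation. acc=(acc<<6)|0x19=0x619
Completed: cp=U+0619 (starts at byte 7)
Byte[9]=65: 1-byte ASCII. cp=U+0065

Answer: 0 3 7 9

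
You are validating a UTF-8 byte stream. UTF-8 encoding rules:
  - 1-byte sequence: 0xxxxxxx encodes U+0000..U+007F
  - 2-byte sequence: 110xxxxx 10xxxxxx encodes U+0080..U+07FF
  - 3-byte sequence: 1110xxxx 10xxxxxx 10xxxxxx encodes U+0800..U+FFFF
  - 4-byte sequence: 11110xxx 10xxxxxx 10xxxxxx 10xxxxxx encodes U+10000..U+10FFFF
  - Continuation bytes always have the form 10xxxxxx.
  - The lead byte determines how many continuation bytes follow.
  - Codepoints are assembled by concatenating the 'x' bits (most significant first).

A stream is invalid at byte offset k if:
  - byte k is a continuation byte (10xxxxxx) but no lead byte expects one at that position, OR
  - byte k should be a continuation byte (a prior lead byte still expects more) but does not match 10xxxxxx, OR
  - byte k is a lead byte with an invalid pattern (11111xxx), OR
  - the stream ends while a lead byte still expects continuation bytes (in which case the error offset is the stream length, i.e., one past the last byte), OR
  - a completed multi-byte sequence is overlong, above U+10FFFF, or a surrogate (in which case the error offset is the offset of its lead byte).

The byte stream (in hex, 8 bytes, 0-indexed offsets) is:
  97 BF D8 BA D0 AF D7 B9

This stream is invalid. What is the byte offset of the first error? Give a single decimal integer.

Byte[0]=97: INVALID lead byte (not 0xxx/110x/1110/11110)

Answer: 0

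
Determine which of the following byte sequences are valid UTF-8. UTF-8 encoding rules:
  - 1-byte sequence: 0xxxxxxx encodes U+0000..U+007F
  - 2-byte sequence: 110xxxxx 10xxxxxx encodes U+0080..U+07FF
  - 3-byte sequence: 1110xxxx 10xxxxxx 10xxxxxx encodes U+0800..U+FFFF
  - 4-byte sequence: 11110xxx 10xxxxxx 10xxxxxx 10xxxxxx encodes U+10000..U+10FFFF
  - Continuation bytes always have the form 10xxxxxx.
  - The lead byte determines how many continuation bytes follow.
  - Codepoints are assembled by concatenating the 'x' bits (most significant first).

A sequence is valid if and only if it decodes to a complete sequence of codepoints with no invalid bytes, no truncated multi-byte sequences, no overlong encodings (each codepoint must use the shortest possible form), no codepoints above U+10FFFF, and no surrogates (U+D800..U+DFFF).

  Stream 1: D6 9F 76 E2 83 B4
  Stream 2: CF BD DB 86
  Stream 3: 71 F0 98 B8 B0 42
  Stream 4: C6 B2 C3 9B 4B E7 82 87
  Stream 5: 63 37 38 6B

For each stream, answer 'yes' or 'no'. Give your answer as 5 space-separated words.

Stream 1: decodes cleanly. VALID
Stream 2: decodes cleanly. VALID
Stream 3: decodes cleanly. VALID
Stream 4: decodes cleanly. VALID
Stream 5: decodes cleanly. VALID

Answer: yes yes yes yes yes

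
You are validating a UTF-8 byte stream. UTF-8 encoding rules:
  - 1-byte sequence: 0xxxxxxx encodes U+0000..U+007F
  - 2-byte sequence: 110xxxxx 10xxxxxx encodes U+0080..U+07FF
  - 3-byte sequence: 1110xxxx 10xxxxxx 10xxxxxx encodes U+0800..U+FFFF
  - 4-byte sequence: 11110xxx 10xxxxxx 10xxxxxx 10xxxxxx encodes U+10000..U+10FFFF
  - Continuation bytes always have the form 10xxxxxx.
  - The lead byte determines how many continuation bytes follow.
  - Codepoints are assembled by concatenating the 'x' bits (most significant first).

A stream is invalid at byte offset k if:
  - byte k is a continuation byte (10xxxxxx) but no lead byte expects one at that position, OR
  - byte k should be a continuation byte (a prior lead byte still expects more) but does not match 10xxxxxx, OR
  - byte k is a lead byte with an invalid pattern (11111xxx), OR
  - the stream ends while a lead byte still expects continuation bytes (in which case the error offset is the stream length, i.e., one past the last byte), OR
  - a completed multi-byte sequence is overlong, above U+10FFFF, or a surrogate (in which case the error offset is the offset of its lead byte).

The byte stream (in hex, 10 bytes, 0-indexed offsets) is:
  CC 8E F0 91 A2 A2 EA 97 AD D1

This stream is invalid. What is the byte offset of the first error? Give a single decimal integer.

Byte[0]=CC: 2-byte lead, need 1 cont bytes. acc=0xC
Byte[1]=8E: continuation. acc=(acc<<6)|0x0E=0x30E
Completed: cp=U+030E (starts at byte 0)
Byte[2]=F0: 4-byte lead, need 3 cont bytes. acc=0x0
Byte[3]=91: continuation. acc=(acc<<6)|0x11=0x11
Byte[4]=A2: continuation. acc=(acc<<6)|0x22=0x462
Byte[5]=A2: continuation. acc=(acc<<6)|0x22=0x118A2
Completed: cp=U+118A2 (starts at byte 2)
Byte[6]=EA: 3-byte lead, need 2 cont bytes. acc=0xA
Byte[7]=97: continuation. acc=(acc<<6)|0x17=0x297
Byte[8]=AD: continuation. acc=(acc<<6)|0x2D=0xA5ED
Completed: cp=U+A5ED (starts at byte 6)
Byte[9]=D1: 2-byte lead, need 1 cont bytes. acc=0x11
Byte[10]: stream ended, expected continuation. INVALID

Answer: 10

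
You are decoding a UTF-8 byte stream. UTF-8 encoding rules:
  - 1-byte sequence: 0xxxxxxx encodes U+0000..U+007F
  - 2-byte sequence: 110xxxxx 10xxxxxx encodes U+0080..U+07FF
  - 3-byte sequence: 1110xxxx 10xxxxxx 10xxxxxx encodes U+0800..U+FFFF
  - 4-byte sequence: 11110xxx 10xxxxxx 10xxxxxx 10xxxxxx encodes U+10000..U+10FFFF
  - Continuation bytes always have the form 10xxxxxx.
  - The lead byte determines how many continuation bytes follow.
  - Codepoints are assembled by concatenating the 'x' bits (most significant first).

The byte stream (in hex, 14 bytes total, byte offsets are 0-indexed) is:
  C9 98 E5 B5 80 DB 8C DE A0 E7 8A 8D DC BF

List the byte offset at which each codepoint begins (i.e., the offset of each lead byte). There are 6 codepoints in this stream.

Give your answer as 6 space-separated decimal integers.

Answer: 0 2 5 7 9 12

Derivation:
Byte[0]=C9: 2-byte lead, need 1 cont bytes. acc=0x9
Byte[1]=98: continuation. acc=(acc<<6)|0x18=0x258
Completed: cp=U+0258 (starts at byte 0)
Byte[2]=E5: 3-byte lead, need 2 cont bytes. acc=0x5
Byte[3]=B5: continuation. acc=(acc<<6)|0x35=0x175
Byte[4]=80: continuation. acc=(acc<<6)|0x00=0x5D40
Completed: cp=U+5D40 (starts at byte 2)
Byte[5]=DB: 2-byte lead, need 1 cont bytes. acc=0x1B
Byte[6]=8C: continuation. acc=(acc<<6)|0x0C=0x6CC
Completed: cp=U+06CC (starts at byte 5)
Byte[7]=DE: 2-byte lead, need 1 cont bytes. acc=0x1E
Byte[8]=A0: continuation. acc=(acc<<6)|0x20=0x7A0
Completed: cp=U+07A0 (starts at byte 7)
Byte[9]=E7: 3-byte lead, need 2 cont bytes. acc=0x7
Byte[10]=8A: continuation. acc=(acc<<6)|0x0A=0x1CA
Byte[11]=8D: continuation. acc=(acc<<6)|0x0D=0x728D
Completed: cp=U+728D (starts at byte 9)
Byte[12]=DC: 2-byte lead, need 1 cont bytes. acc=0x1C
Byte[13]=BF: continuation. acc=(acc<<6)|0x3F=0x73F
Completed: cp=U+073F (starts at byte 12)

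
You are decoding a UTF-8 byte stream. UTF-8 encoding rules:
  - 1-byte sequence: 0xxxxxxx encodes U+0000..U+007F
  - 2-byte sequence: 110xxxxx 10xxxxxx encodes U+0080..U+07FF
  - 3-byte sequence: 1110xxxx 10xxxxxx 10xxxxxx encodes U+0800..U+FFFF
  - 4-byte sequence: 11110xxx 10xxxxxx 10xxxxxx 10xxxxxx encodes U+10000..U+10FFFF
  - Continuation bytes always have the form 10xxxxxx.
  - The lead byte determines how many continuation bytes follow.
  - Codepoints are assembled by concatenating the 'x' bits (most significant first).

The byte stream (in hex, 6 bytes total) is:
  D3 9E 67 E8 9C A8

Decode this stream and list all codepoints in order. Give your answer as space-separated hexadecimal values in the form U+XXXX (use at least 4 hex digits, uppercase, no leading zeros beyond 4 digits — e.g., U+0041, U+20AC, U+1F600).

Byte[0]=D3: 2-byte lead, need 1 cont bytes. acc=0x13
Byte[1]=9E: continuation. acc=(acc<<6)|0x1E=0x4DE
Completed: cp=U+04DE (starts at byte 0)
Byte[2]=67: 1-byte ASCII. cp=U+0067
Byte[3]=E8: 3-byte lead, need 2 cont bytes. acc=0x8
Byte[4]=9C: continuation. acc=(acc<<6)|0x1C=0x21C
Byte[5]=A8: continuation. acc=(acc<<6)|0x28=0x8728
Completed: cp=U+8728 (starts at byte 3)

Answer: U+04DE U+0067 U+8728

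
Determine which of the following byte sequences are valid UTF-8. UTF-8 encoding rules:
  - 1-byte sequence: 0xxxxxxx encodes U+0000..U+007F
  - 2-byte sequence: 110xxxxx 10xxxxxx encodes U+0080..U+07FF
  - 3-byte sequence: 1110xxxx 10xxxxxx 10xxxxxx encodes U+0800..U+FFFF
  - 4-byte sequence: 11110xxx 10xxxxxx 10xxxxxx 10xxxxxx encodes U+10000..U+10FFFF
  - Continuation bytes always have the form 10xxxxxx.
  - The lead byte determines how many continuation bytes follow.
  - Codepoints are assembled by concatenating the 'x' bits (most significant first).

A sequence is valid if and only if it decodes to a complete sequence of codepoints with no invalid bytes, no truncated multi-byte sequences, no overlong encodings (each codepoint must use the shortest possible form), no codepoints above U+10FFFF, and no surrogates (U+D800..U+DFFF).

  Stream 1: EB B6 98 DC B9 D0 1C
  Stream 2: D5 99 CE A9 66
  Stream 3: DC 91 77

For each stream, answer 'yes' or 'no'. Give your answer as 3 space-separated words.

Answer: no yes yes

Derivation:
Stream 1: error at byte offset 6. INVALID
Stream 2: decodes cleanly. VALID
Stream 3: decodes cleanly. VALID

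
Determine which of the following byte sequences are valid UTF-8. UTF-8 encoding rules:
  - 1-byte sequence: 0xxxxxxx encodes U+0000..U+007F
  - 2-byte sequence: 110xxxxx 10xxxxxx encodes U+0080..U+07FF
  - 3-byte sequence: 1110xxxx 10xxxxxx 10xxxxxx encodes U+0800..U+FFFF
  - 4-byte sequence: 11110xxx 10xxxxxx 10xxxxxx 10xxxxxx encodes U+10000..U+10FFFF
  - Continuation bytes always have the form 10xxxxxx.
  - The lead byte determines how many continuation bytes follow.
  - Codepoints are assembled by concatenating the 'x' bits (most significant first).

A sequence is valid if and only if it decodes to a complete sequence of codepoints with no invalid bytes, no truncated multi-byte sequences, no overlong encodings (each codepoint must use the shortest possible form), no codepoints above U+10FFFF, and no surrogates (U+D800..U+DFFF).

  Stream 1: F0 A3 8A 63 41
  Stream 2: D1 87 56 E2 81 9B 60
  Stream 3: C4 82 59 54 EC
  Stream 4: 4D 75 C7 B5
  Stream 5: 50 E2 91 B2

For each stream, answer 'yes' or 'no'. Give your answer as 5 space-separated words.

Stream 1: error at byte offset 3. INVALID
Stream 2: decodes cleanly. VALID
Stream 3: error at byte offset 5. INVALID
Stream 4: decodes cleanly. VALID
Stream 5: decodes cleanly. VALID

Answer: no yes no yes yes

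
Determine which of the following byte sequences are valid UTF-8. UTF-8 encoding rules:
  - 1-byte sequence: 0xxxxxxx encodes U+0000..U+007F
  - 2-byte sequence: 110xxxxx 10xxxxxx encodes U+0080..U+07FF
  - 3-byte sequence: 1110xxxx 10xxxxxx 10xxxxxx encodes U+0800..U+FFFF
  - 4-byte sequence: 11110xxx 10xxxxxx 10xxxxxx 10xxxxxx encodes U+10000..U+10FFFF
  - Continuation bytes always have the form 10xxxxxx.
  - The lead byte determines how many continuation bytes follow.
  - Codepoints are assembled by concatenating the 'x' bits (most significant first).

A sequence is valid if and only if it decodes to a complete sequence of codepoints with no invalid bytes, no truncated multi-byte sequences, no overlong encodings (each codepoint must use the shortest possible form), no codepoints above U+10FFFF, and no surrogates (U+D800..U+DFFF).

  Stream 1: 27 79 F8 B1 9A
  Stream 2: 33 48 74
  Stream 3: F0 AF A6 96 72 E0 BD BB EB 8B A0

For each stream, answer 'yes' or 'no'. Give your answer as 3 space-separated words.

Answer: no yes yes

Derivation:
Stream 1: error at byte offset 2. INVALID
Stream 2: decodes cleanly. VALID
Stream 3: decodes cleanly. VALID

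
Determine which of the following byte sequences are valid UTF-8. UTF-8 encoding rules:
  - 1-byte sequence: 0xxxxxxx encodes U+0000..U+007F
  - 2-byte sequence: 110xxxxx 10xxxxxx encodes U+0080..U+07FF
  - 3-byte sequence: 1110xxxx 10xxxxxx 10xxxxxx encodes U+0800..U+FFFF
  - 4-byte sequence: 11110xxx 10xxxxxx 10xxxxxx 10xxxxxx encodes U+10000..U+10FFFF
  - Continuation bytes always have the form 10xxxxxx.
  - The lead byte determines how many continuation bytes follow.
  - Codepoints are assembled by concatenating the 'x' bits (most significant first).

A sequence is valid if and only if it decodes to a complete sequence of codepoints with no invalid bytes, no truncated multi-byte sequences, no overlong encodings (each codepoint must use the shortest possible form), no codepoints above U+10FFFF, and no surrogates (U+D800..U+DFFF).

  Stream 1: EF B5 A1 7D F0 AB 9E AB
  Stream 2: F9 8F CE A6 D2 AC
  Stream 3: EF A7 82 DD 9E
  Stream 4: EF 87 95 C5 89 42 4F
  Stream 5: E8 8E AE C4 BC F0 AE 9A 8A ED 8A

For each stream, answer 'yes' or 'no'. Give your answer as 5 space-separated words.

Answer: yes no yes yes no

Derivation:
Stream 1: decodes cleanly. VALID
Stream 2: error at byte offset 0. INVALID
Stream 3: decodes cleanly. VALID
Stream 4: decodes cleanly. VALID
Stream 5: error at byte offset 11. INVALID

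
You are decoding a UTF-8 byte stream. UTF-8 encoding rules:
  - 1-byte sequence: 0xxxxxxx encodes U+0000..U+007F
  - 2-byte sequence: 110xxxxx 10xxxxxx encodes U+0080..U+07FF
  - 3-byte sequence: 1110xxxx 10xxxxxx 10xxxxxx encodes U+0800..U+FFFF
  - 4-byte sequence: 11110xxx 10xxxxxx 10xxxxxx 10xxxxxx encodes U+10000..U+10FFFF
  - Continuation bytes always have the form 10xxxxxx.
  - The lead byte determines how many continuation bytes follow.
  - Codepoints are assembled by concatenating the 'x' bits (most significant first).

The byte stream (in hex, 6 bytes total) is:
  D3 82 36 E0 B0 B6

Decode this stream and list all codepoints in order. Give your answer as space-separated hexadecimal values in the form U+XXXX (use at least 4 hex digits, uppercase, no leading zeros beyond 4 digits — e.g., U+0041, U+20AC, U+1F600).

Answer: U+04C2 U+0036 U+0C36

Derivation:
Byte[0]=D3: 2-byte lead, need 1 cont bytes. acc=0x13
Byte[1]=82: continuation. acc=(acc<<6)|0x02=0x4C2
Completed: cp=U+04C2 (starts at byte 0)
Byte[2]=36: 1-byte ASCII. cp=U+0036
Byte[3]=E0: 3-byte lead, need 2 cont bytes. acc=0x0
Byte[4]=B0: continuation. acc=(acc<<6)|0x30=0x30
Byte[5]=B6: continuation. acc=(acc<<6)|0x36=0xC36
Completed: cp=U+0C36 (starts at byte 3)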